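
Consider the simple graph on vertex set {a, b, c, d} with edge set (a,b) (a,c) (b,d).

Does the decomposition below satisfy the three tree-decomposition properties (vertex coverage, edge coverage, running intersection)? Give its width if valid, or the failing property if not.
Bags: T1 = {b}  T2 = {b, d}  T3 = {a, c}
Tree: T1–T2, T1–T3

A tree decomposition must satisfy three properties: every vertex lies in some bag; for every edge, both endpoints lie together in some bag; and for every vertex, the bags containing it form a connected subtree. Here edge (a,b) lies in no bag, so the decomposition is invalid.

No — edge (a,b) lies in no bag.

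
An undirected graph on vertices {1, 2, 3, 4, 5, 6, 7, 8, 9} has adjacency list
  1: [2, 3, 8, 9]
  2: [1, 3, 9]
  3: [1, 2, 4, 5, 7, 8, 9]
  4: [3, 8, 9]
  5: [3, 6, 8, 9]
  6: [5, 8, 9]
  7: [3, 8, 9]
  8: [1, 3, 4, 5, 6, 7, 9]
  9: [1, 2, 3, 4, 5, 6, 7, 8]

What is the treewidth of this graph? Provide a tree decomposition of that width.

Treewidth 3.
One such decomposition:
Bags: B1 = {3, 4, 8, 9}  B2 = {1, 3, 8, 9}  B3 = {1, 2, 3, 9}  B4 = {3, 5, 8, 9}  B5 = {3, 7, 8, 9}  B6 = {5, 6, 8, 9}
Tree: B1–B2, B2–B3, B1–B4, B4–B5, B4–B6

The largest bag has 4 vertices, giving width 3; this decomposition certifies tw(G) ≤ 3. For the lower bound, the 4 vertices {1, 3, 8, 9} are pairwise adjacent, and any tree decomposition puts a clique entirely inside one bag — forcing width ≥ 3. The upper and lower bounds meet at 3, so that is the treewidth.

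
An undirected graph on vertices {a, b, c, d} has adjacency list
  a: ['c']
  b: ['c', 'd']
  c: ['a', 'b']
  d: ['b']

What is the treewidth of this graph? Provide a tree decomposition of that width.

The largest bag has 2 vertices, giving width 1; this decomposition certifies tw(G) ≤ 1. G has an edge, so its treewidth is at least 1. Therefore the treewidth is 1.

Treewidth 1.
One optimal decomposition is:
Bags: B1 = {a, c}  B2 = {b, c}  B3 = {b, d}
Tree: B1–B2, B2–B3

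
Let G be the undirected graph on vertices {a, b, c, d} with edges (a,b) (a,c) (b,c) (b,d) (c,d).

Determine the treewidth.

A width-2 tree decomposition is:
Bags: B1 = {b, c, d}  B2 = {a, b, c}
Tree: B1–B2
Each bag holds 3 vertices, so the decomposition has width 2, which upper-bounds the treewidth. For the lower bound, the 3 vertices {b, c, d} are pairwise adjacent, and any tree decomposition puts a clique entirely inside one bag — forcing width ≥ 2. Combining the bounds, tw(G) = 2.

2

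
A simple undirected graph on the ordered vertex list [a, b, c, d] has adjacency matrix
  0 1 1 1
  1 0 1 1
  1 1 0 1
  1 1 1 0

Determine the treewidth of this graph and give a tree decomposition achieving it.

With just one bag of size 4, the width is 4 − 1 = 3, so tw(G) ≤ 3. Conversely, {a, b, c, d} is a clique of size 4, and the vertices of any clique must share a bag in every tree decomposition; so some bag has ≥ 4 vertices and tw(G) ≥ 3. The upper and lower bounds meet at 3, so that is the treewidth.

Treewidth 3.
Bags: B1 = {a, b, c, d}
Tree: (single bag)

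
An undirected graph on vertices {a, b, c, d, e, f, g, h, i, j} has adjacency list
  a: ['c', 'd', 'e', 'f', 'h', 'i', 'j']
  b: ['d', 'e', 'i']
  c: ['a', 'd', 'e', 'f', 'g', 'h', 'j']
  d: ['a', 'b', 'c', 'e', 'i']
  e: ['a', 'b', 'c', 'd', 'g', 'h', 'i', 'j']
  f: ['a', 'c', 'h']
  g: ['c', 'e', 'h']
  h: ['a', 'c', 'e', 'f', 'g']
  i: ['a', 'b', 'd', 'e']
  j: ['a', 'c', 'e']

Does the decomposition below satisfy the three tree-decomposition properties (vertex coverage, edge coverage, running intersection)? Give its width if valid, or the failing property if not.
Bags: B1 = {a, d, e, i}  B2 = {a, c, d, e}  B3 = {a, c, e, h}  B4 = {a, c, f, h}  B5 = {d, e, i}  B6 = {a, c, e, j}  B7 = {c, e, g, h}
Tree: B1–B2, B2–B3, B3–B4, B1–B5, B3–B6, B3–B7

A tree decomposition must satisfy three properties: every vertex lies in some bag; for every edge, both endpoints lie together in some bag; and for every vertex, the bags containing it form a connected subtree. Here vertex b appears in no bag, so the decomposition is invalid.

No — vertex b appears in no bag.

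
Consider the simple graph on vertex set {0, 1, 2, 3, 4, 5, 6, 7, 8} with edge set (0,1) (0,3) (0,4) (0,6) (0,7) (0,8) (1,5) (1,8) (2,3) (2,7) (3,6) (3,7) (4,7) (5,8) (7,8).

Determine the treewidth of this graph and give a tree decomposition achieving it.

Treewidth 2.
One such decomposition:
Bags: B1 = {0, 3, 6}  B2 = {0, 3, 7}  B3 = {0, 7, 8}  B4 = {0, 1, 8}  B5 = {1, 5, 8}  B6 = {2, 3, 7}  B7 = {0, 4, 7}
Tree: B1–B2, B2–B3, B3–B4, B4–B5, B2–B6, B3–B7

Every bag has size at most 3, so the width is 3 − 1 = 2 and tw(G) ≤ 2. On the other hand G contains the 3-clique {0, 1, 8}. A clique must lie in a single bag of any decomposition, so no decomposition can have width below 2. Therefore the treewidth is 2.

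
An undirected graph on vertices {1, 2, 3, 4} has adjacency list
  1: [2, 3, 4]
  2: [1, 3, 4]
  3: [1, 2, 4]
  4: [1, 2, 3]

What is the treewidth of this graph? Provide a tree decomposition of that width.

With just one bag of size 4, the width is 4 − 1 = 3, so tw(G) ≤ 3. Conversely, {1, 2, 3, 4} is a clique of size 4, and the vertices of any clique must share a bag in every tree decomposition; so some bag has ≥ 4 vertices and tw(G) ≥ 3. Therefore the treewidth is 3.

Treewidth 3.
Bags: B1 = {1, 2, 3, 4}
Tree: (single bag)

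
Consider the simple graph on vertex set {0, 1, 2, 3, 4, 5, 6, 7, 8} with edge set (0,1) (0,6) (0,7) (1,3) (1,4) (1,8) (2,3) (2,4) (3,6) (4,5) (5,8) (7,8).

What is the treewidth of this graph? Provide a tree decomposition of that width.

The largest bag has 4 vertices, giving width 3; this decomposition certifies tw(G) ≤ 3. For the lower bound: the 4 vertex sets {2,3,6}, {0}, {1}, {4,5,7,8} are disjoint, each induces a connected subgraph, and every pair is joined by at least one edge of G. Contracting each set to a single vertex therefore yields K_{4} as a minor, and since treewidth is minor-monotone, tw(G) ≥ tw(K_{4}) = 3. Combining the bounds, tw(G) = 3.

Treewidth 3.
One optimal decomposition is:
Bags: B1 = {0, 2, 3, 6}  B2 = {0, 1, 2, 3}  B3 = {0, 1, 2, 4}  B4 = {0, 1, 4, 7}  B5 = {1, 4, 7, 8}  B6 = {4, 5, 7, 8}
Tree: B1–B2, B2–B3, B3–B4, B4–B5, B5–B6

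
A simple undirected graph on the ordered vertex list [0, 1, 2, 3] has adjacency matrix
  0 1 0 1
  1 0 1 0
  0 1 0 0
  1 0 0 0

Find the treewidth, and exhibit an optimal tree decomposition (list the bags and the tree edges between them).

The largest bag has 2 vertices, giving width 1; this decomposition certifies tw(G) ≤ 1. Since G has at least one edge (e.g. 2–1), it is not an edgeless graph, so tw(G) ≥ 1. Combining the bounds, tw(G) = 1.

Treewidth 1.
One such decomposition:
Bags: B1 = {1, 2}  B2 = {0, 1}  B3 = {0, 3}
Tree: B1–B2, B2–B3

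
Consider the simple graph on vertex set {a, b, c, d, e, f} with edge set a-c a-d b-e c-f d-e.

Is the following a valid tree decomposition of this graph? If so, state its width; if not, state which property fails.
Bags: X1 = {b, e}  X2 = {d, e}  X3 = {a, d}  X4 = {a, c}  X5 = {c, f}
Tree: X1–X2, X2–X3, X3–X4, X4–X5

Yes; width 1.

Every vertex of G appears in some bag (union = {a, b, c, d, e, f}); every edge is covered by a bag; and for each vertex v the set of bags containing v is connected in the bag tree. The decomposition is therefore valid. The largest bag has 2 vertices, so the width is 1.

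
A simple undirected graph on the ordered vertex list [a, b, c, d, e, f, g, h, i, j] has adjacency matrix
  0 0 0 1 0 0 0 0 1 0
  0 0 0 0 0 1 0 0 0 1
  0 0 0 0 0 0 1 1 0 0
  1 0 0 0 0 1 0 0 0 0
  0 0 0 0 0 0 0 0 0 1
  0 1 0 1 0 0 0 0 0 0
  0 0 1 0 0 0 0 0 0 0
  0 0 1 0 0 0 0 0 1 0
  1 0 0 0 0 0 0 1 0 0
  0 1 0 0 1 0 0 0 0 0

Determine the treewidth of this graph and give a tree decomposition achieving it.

Treewidth 1.
One optimal decomposition is:
Bags: B1 = {c, g}  B2 = {c, h}  B3 = {h, i}  B4 = {a, i}  B5 = {a, d}  B6 = {d, f}  B7 = {b, f}  B8 = {b, j}  B9 = {e, j}
Tree: B1–B2, B2–B3, B3–B4, B4–B5, B5–B6, B6–B7, B7–B8, B8–B9

Each bag holds 2 vertices, so the decomposition has width 1, which upper-bounds the treewidth. Any graph with an edge has treewidth ≥ 1, and G has the edge g–c. The upper and lower bounds meet at 1, so that is the treewidth.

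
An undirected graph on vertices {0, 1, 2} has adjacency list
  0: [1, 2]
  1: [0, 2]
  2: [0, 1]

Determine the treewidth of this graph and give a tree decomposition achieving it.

Treewidth 2.
One such decomposition:
Bags: B1 = {0, 1, 2}
Tree: (single bag)

A single bag containing all 3 vertices is trivially a valid decomposition of width 2. For the lower bound, the 3 vertices {0, 1, 2} are pairwise adjacent, and any tree decomposition puts a clique entirely inside one bag — forcing width ≥ 2. The upper and lower bounds meet at 2, so that is the treewidth.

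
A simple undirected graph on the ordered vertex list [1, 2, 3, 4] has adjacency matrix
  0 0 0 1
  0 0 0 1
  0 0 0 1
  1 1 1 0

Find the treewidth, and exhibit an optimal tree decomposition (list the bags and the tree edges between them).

Treewidth 1.
One optimal decomposition is:
Bags: B1 = {2, 4}  B2 = {3, 4}  B3 = {1, 4}
Tree: B1–B2, B1–B3

Each bag holds 2 vertices, so the decomposition has width 1, which upper-bounds the treewidth. Since G has at least one edge (e.g. 2–4), it is not an edgeless graph, so tw(G) ≥ 1. Hence tw(G) = 1 exactly.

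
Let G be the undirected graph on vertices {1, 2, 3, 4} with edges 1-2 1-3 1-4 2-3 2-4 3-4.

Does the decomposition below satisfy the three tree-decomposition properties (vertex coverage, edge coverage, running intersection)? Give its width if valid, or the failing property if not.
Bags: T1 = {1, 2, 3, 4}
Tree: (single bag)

Yes; width 3.

Checking the three conditions: (i) the bags cover all of {1, 2, 3, 4}; (ii) for each edge, some bag contains both endpoints; (iii) the bags containing any fixed vertex form a subtree. All hold, so the decomposition is valid with width 4 − 1 = 3.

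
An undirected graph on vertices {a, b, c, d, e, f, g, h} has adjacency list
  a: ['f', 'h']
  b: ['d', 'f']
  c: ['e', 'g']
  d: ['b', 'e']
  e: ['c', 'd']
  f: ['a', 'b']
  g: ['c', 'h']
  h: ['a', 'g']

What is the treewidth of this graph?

A width-2 tree decomposition is:
Bags: B1 = {b, d, f}  B2 = {d, e, f}  B3 = {c, e, f}  B4 = {c, f, g}  B5 = {f, g, h}  B6 = {a, f, h}
Tree: B1–B2, B2–B3, B3–B4, B4–B5, B5–B6
The largest bag has 3 vertices, giving width 2; this decomposition certifies tw(G) ≤ 2. For the lower bound, G contains the cycle f–b–d–e–c–g–h–a–f, so G is not a forest; only forests have treewidth ≤ 1, hence tw(G) ≥ 2. The upper and lower bounds meet at 2, so that is the treewidth.

2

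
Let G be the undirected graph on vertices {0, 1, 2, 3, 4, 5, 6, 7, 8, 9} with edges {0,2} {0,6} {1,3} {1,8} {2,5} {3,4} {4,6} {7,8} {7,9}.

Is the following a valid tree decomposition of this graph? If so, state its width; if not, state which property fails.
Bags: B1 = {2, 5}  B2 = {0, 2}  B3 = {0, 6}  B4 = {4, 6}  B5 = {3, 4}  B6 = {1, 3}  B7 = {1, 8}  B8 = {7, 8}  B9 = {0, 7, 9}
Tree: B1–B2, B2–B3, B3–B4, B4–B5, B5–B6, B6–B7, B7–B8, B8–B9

A tree decomposition must satisfy three properties: every vertex lies in some bag; for every edge, both endpoints lie together in some bag; and for every vertex, the bags containing it form a connected subtree. Here bags containing vertex 0 are not connected in the tree, so the decomposition is invalid.

No — bags containing vertex 0 are not connected in the tree.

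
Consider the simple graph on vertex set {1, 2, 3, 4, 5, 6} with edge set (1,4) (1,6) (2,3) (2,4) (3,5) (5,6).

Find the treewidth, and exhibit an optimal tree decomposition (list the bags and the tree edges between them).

Treewidth 2.
One optimal decomposition is:
Bags: B1 = {2, 3, 5}  B2 = {2, 5, 6}  B3 = {1, 2, 6}  B4 = {1, 2, 4}
Tree: B1–B2, B2–B3, B3–B4

The largest bag has 3 vertices, giving width 2; this decomposition certifies tw(G) ≤ 2. For the lower bound, G contains the cycle 2–3–5–6–1–4–2, so G is not a forest; only forests have treewidth ≤ 1, hence tw(G) ≥ 2. Combining the bounds, tw(G) = 2.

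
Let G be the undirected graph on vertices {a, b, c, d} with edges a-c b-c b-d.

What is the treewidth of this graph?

1

A width-1 tree decomposition is:
Bags: B1 = {a, c}  B2 = {b, c}  B3 = {b, d}
Tree: B1–B2, B2–B3
The largest bag has 2 vertices, giving width 1; this decomposition certifies tw(G) ≤ 1. Since G has at least one edge (e.g. c–a), it is not an edgeless graph, so tw(G) ≥ 1. Combining the bounds, tw(G) = 1.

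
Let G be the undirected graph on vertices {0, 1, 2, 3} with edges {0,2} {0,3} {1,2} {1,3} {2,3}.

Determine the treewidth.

2

A width-2 tree decomposition is:
Bags: B1 = {0, 2, 3}  B2 = {1, 2, 3}
Tree: B1–B2
The largest bag has 3 vertices, giving width 2; this decomposition certifies tw(G) ≤ 2. Conversely, {0, 2, 3} is a clique of size 3, and the vertices of any clique must share a bag in every tree decomposition; so some bag has ≥ 3 vertices and tw(G) ≥ 2. The upper and lower bounds meet at 2, so that is the treewidth.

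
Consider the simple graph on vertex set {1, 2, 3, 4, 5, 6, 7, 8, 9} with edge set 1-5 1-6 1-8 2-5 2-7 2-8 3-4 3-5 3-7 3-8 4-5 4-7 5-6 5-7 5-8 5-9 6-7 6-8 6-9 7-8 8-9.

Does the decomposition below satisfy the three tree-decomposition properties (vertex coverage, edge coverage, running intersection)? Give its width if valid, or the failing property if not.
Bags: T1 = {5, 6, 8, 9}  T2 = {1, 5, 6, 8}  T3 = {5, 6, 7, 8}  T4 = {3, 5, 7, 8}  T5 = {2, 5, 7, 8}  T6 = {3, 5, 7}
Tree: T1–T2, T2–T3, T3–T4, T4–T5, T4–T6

A tree decomposition must satisfy three properties: every vertex lies in some bag; for every edge, both endpoints lie together in some bag; and for every vertex, the bags containing it form a connected subtree. Here vertex 4 appears in no bag, so the decomposition is invalid.

No — vertex 4 appears in no bag.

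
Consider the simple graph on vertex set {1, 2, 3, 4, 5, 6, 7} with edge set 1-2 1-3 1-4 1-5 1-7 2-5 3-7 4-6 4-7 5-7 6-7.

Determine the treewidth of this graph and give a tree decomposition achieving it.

The largest bag has 3 vertices, giving width 2; this decomposition certifies tw(G) ≤ 2. For the lower bound, the 3 vertices {1, 2, 5} are pairwise adjacent, and any tree decomposition puts a clique entirely inside one bag — forcing width ≥ 2. The upper and lower bounds meet at 2, so that is the treewidth.

Treewidth 2.
One optimal decomposition is:
Bags: B1 = {1, 4, 7}  B2 = {1, 3, 7}  B3 = {1, 5, 7}  B4 = {1, 2, 5}  B5 = {4, 6, 7}
Tree: B1–B2, B1–B3, B3–B4, B1–B5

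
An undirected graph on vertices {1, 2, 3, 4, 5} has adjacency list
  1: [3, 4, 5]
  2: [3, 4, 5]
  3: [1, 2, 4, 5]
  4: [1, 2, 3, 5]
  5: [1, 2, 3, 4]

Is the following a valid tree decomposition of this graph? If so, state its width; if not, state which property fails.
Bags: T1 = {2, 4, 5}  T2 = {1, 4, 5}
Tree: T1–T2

No — vertex 3 appears in no bag.

A tree decomposition must satisfy three properties: every vertex lies in some bag; for every edge, both endpoints lie together in some bag; and for every vertex, the bags containing it form a connected subtree. Here vertex 3 appears in no bag, so the decomposition is invalid.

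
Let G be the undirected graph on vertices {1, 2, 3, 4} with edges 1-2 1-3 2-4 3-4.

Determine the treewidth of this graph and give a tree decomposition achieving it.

Every bag has size at most 3, so the width is 3 − 1 = 2 and tw(G) ≤ 2. The edges 1–3–4–2–1 form a cycle, so G is not a tree and its treewidth is at least 2. The upper and lower bounds meet at 2, so that is the treewidth.

Treewidth 2.
One optimal decomposition is:
Bags: B1 = {1, 3, 4}  B2 = {1, 2, 4}
Tree: B1–B2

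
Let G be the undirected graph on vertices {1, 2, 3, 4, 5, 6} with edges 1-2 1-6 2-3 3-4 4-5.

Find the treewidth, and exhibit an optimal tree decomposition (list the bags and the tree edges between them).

Treewidth 1.
One optimal decomposition is:
Bags: B1 = {1, 6}  B2 = {1, 2}  B3 = {2, 3}  B4 = {3, 4}  B5 = {4, 5}
Tree: B1–B2, B2–B3, B3–B4, B4–B5

Each bag holds 2 vertices, so the decomposition has width 1, which upper-bounds the treewidth. G has an edge, so its treewidth is at least 1. The upper and lower bounds meet at 1, so that is the treewidth.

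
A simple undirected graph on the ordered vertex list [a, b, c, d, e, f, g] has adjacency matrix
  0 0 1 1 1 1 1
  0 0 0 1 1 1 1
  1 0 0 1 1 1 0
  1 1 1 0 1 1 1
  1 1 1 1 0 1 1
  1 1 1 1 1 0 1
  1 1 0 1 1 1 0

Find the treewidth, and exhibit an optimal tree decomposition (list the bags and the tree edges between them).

The largest bag has 5 vertices, giving width 4; this decomposition certifies tw(G) ≤ 4. On the other hand G contains the 5-clique {a, d, e, f, g}. A clique must lie in a single bag of any decomposition, so no decomposition can have width below 4. The upper and lower bounds meet at 4, so that is the treewidth.

Treewidth 4.
One such decomposition:
Bags: B1 = {a, d, e, f, g}  B2 = {a, c, d, e, f}  B3 = {b, d, e, f, g}
Tree: B1–B2, B1–B3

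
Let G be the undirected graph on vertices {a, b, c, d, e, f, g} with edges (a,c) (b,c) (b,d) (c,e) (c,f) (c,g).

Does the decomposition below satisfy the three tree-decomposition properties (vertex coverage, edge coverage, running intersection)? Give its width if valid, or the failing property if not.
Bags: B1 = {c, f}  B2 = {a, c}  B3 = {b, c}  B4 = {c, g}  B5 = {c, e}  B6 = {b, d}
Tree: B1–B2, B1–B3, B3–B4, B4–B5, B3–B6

Vertex coverage: the bags together contain {a, b, c, d, e, f, g}, the full vertex set. Edge coverage: each edge of G has both endpoints in at least one bag. Running intersection: for every vertex, the bags containing it form a connected subtree. All three properties hold, so this is a valid tree decomposition of width max|bag| − 1 = 1, and hence tw(G) ≤ 1.

Yes; width 1.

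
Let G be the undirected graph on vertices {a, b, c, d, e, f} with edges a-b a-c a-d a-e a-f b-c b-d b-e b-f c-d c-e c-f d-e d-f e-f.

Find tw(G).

5

A width-5 tree decomposition is:
Bags: B1 = {a, b, c, d, e, f}
Tree: (single bag)
A single bag containing all 6 vertices is trivially a valid decomposition of width 5. On the other hand G contains the 6-clique {a, b, c, d, e, f}. A clique must lie in a single bag of any decomposition, so no decomposition can have width below 5. Combining the bounds, tw(G) = 5.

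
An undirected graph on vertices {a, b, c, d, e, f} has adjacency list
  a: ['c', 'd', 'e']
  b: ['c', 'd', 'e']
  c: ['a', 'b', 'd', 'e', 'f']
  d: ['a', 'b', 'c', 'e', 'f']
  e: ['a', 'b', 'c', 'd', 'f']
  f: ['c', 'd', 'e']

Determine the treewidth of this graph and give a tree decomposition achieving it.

Each bag holds 4 vertices, so the decomposition has width 3, which upper-bounds the treewidth. On the other hand G contains the 4-clique {a, c, d, e}. A clique must lie in a single bag of any decomposition, so no decomposition can have width below 3. Hence tw(G) = 3 exactly.

Treewidth 3.
Bags: B1 = {b, c, d, e}  B2 = {c, d, e, f}  B3 = {a, c, d, e}
Tree: B1–B2, B1–B3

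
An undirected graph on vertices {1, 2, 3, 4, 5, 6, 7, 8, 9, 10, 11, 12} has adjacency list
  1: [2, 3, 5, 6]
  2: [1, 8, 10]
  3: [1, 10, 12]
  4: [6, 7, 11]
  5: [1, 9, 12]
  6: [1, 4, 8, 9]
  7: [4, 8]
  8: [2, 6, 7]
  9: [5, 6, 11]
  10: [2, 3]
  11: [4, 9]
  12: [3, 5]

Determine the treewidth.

3

A width-3 tree decomposition is:
Bags: B1 = {3, 5, 10, 12}  B2 = {1, 3, 5, 10}  B3 = {1, 2, 5, 10}  B4 = {1, 2, 5, 9}  B5 = {1, 2, 6, 9}  B6 = {2, 6, 8, 9}  B7 = {6, 8, 9, 11}  B8 = {4, 6, 8, 11}  B9 = {4, 7, 8, 11}
Tree: B1–B2, B2–B3, B3–B4, B4–B5, B5–B6, B6–B7, B7–B8, B8–B9
Each bag holds 4 vertices, so the decomposition has width 3, which upper-bounds the treewidth. For the lower bound: the 4 vertex sets {3,10,12}, {5}, {1}, {2,6,8,9} are disjoint, each induces a connected subgraph, and every pair is joined by at least one edge of G. Contracting each set to a single vertex therefore yields K_{4} as a minor, and since treewidth is minor-monotone, tw(G) ≥ tw(K_{4}) = 3. Combining the bounds, tw(G) = 3.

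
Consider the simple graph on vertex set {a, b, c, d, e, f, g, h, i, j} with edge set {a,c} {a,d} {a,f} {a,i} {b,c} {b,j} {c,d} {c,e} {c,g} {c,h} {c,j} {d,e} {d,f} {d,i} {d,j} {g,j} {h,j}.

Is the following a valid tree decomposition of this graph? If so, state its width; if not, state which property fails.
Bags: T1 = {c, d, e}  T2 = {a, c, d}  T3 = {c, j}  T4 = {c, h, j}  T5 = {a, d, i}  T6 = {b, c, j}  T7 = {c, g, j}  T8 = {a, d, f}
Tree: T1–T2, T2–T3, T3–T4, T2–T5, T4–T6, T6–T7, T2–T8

A tree decomposition must satisfy three properties: every vertex lies in some bag; for every edge, both endpoints lie together in some bag; and for every vertex, the bags containing it form a connected subtree. Here edge (d,j) lies in no bag, so the decomposition is invalid.

No — edge (d,j) lies in no bag.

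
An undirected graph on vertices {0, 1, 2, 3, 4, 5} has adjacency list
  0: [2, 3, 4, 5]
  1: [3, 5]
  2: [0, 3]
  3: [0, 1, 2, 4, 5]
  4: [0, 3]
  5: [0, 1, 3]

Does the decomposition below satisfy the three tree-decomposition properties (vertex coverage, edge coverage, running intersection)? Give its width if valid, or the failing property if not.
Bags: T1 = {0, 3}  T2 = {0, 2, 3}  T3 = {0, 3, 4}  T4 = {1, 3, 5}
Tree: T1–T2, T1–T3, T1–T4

A tree decomposition must satisfy three properties: every vertex lies in some bag; for every edge, both endpoints lie together in some bag; and for every vertex, the bags containing it form a connected subtree. Here edge (5,0) lies in no bag, so the decomposition is invalid.

No — edge (5,0) lies in no bag.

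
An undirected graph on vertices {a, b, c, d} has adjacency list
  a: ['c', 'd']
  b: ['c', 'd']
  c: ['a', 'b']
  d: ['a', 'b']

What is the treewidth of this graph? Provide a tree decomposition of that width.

Treewidth 2.
One such decomposition:
Bags: B1 = {b, c, d}  B2 = {a, c, d}
Tree: B1–B2

Each bag holds 3 vertices, so the decomposition has width 2, which upper-bounds the treewidth. Since d–b–c–a–d is a cycle in G, G is not acyclic. Forests are exactly the graphs of treewidth ≤ 1, so tw(G) ≥ 2. Combining the bounds, tw(G) = 2.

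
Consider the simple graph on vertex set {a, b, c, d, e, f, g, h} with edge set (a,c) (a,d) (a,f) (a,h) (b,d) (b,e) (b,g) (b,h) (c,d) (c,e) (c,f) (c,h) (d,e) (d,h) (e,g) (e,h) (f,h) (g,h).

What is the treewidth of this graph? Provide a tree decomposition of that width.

Treewidth 3.
One optimal decomposition is:
Bags: B1 = {b, e, g, h}  B2 = {b, d, e, h}  B3 = {c, d, e, h}  B4 = {a, c, d, h}  B5 = {a, c, f, h}
Tree: B1–B2, B2–B3, B3–B4, B4–B5

Every bag has size at most 4, so the width is 4 − 1 = 3 and tw(G) ≤ 3. For the lower bound, the 4 vertices {c, d, e, h} are pairwise adjacent, and any tree decomposition puts a clique entirely inside one bag — forcing width ≥ 3. Hence tw(G) = 3 exactly.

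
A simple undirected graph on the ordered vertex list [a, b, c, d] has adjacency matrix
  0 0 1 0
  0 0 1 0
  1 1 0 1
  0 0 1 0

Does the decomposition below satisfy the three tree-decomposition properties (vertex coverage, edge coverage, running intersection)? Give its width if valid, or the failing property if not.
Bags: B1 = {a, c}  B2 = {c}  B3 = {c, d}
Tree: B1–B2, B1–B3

A tree decomposition must satisfy three properties: every vertex lies in some bag; for every edge, both endpoints lie together in some bag; and for every vertex, the bags containing it form a connected subtree. Here vertex b appears in no bag, so the decomposition is invalid.

No — vertex b appears in no bag.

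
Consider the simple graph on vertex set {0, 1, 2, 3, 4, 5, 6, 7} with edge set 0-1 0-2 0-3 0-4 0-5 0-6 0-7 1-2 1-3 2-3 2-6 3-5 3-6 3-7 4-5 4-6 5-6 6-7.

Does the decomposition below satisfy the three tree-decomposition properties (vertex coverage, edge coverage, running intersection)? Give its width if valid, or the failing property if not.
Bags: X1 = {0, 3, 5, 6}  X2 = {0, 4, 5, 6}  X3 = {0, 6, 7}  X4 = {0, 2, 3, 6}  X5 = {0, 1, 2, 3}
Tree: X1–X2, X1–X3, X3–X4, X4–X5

No — edge (3,7) lies in no bag.

A tree decomposition must satisfy three properties: every vertex lies in some bag; for every edge, both endpoints lie together in some bag; and for every vertex, the bags containing it form a connected subtree. Here edge (3,7) lies in no bag, so the decomposition is invalid.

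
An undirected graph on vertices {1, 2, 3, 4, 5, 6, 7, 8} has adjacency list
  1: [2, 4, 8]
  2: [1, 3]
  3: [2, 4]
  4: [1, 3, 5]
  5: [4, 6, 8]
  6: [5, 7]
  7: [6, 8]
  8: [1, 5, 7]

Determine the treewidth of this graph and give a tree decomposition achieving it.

Treewidth 2.
Bags: B1 = {5, 6, 7}  B2 = {5, 7, 8}  B3 = {4, 5, 8}  B4 = {1, 4, 8}  B5 = {1, 3, 4}  B6 = {1, 2, 3}
Tree: B1–B2, B2–B3, B3–B4, B4–B5, B5–B6

The largest bag has 3 vertices, giving width 2; this decomposition certifies tw(G) ≤ 2. Since 6–7–8–5–6 is a cycle in G, G is not acyclic. Forests are exactly the graphs of treewidth ≤ 1, so tw(G) ≥ 2. Hence tw(G) = 2 exactly.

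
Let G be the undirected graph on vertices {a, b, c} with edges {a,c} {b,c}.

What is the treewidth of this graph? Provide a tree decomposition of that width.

Every bag has size at most 2, so the width is 2 − 1 = 1 and tw(G) ≤ 1. Since G has at least one edge (e.g. c–a), it is not an edgeless graph, so tw(G) ≥ 1. Combining the bounds, tw(G) = 1.

Treewidth 1.
One such decomposition:
Bags: B1 = {a, c}  B2 = {b, c}
Tree: B1–B2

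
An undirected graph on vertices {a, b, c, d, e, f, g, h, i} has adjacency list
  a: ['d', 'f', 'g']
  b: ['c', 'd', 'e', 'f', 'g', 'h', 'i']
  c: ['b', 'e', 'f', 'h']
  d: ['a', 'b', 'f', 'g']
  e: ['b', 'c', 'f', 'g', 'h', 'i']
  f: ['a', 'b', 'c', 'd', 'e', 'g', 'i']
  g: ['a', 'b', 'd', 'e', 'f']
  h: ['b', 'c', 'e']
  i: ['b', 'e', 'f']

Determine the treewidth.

3

A width-3 tree decomposition is:
Bags: B1 = {b, e, f, g}  B2 = {b, d, f, g}  B3 = {b, c, e, f}  B4 = {a, d, f, g}  B5 = {b, c, e, h}  B6 = {b, e, f, i}
Tree: B1–B2, B1–B3, B2–B4, B3–B5, B1–B6
Each bag holds 4 vertices, so the decomposition has width 3, which upper-bounds the treewidth. For the lower bound, the 4 vertices {b, c, e, h} are pairwise adjacent, and any tree decomposition puts a clique entirely inside one bag — forcing width ≥ 3. Hence tw(G) = 3 exactly.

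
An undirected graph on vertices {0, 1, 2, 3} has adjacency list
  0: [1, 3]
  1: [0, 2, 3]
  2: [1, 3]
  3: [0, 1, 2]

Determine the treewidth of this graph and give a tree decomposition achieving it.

Treewidth 2.
One such decomposition:
Bags: B1 = {0, 1, 3}  B2 = {1, 2, 3}
Tree: B1–B2

The largest bag has 3 vertices, giving width 2; this decomposition certifies tw(G) ≤ 2. For the lower bound, the 3 vertices {0, 1, 3} are pairwise adjacent, and any tree decomposition puts a clique entirely inside one bag — forcing width ≥ 2. Hence tw(G) = 2 exactly.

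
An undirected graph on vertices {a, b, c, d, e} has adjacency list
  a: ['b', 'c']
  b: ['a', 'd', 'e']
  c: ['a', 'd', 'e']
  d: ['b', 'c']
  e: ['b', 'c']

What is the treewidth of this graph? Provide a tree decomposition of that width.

Every bag has size at most 3, so the width is 3 − 1 = 2 and tw(G) ≤ 2. Since e–b–a–c–e is a cycle in G, G is not acyclic. Forests are exactly the graphs of treewidth ≤ 1, so tw(G) ≥ 2. Combining the bounds, tw(G) = 2.

Treewidth 2.
One such decomposition:
Bags: B1 = {b, c, e}  B2 = {a, b, c}  B3 = {b, c, d}
Tree: B1–B2, B2–B3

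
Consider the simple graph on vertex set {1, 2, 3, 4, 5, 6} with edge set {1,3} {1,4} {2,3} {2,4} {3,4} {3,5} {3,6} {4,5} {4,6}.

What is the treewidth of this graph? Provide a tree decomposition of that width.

Treewidth 2.
Bags: B1 = {3, 4, 5}  B2 = {1, 3, 4}  B3 = {3, 4, 6}  B4 = {2, 3, 4}
Tree: B1–B2, B1–B3, B2–B4

The largest bag has 3 vertices, giving width 2; this decomposition certifies tw(G) ≤ 2. For the lower bound, the 3 vertices {1, 3, 4} are pairwise adjacent, and any tree decomposition puts a clique entirely inside one bag — forcing width ≥ 2. Hence tw(G) = 2 exactly.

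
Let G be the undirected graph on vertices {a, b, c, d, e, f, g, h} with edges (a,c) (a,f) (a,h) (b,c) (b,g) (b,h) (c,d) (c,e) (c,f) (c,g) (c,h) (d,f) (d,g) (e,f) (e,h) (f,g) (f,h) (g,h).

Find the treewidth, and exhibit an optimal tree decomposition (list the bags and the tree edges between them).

Treewidth 3.
One such decomposition:
Bags: B1 = {c, f, g, h}  B2 = {c, e, f, h}  B3 = {a, c, f, h}  B4 = {b, c, g, h}  B5 = {c, d, f, g}
Tree: B1–B2, B1–B3, B1–B4, B1–B5

The largest bag has 4 vertices, giving width 3; this decomposition certifies tw(G) ≤ 3. Conversely, {c, d, f, g} is a clique of size 4, and the vertices of any clique must share a bag in every tree decomposition; so some bag has ≥ 4 vertices and tw(G) ≥ 3. Hence tw(G) = 3 exactly.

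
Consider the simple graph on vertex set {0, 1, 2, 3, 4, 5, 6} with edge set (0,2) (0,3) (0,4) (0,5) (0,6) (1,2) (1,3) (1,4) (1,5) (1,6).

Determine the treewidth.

2

A width-2 tree decomposition is:
Bags: B1 = {0, 1, 4}  B2 = {0, 1, 6}  B3 = {0, 1, 2}  B4 = {0, 1, 5}  B5 = {0, 1, 3}
Tree: B1–B2, B2–B3, B3–B4, B4–B5
The largest bag has 3 vertices, giving width 2; this decomposition certifies tw(G) ≤ 2. Since 1–4–0–6–1 is a cycle in G, G is not acyclic. Forests are exactly the graphs of treewidth ≤ 1, so tw(G) ≥ 2. The upper and lower bounds meet at 2, so that is the treewidth.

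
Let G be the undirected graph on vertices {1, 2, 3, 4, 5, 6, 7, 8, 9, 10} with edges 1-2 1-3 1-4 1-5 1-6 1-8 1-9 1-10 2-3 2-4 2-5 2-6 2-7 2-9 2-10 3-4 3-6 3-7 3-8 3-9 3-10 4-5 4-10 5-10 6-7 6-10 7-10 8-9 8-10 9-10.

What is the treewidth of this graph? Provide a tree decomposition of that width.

The largest bag has 5 vertices, giving width 4; this decomposition certifies tw(G) ≤ 4. For the lower bound, the 5 vertices {1, 3, 8, 9, 10} are pairwise adjacent, and any tree decomposition puts a clique entirely inside one bag — forcing width ≥ 4. The upper and lower bounds meet at 4, so that is the treewidth.

Treewidth 4.
Bags: B1 = {2, 3, 6, 7, 10}  B2 = {1, 2, 3, 6, 10}  B3 = {1, 2, 3, 4, 10}  B4 = {1, 2, 3, 9, 10}  B5 = {1, 2, 4, 5, 10}  B6 = {1, 3, 8, 9, 10}
Tree: B1–B2, B2–B3, B3–B4, B3–B5, B4–B6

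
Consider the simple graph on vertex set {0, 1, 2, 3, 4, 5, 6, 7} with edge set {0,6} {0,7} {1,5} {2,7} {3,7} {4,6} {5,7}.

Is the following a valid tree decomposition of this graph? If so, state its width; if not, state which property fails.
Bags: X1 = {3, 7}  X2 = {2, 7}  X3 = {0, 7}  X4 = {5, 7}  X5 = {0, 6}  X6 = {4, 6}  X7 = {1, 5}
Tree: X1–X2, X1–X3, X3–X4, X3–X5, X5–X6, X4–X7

Yes; width 1.

Checking the three conditions: (i) the bags cover all of {0, 1, 2, 3, 4, 5, 6, 7}; (ii) for each edge, some bag contains both endpoints; (iii) the bags containing any fixed vertex form a subtree. All hold, so the decomposition is valid with width 2 − 1 = 1.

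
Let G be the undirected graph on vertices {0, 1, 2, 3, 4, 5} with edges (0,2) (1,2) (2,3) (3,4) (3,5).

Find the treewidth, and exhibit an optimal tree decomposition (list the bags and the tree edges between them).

Treewidth 1.
One optimal decomposition is:
Bags: B1 = {2, 3}  B2 = {0, 2}  B3 = {3, 4}  B4 = {1, 2}  B5 = {3, 5}
Tree: B1–B2, B1–B3, B2–B4, B1–B5

The largest bag has 2 vertices, giving width 1; this decomposition certifies tw(G) ≤ 1. G has an edge, so its treewidth is at least 1. Therefore the treewidth is 1.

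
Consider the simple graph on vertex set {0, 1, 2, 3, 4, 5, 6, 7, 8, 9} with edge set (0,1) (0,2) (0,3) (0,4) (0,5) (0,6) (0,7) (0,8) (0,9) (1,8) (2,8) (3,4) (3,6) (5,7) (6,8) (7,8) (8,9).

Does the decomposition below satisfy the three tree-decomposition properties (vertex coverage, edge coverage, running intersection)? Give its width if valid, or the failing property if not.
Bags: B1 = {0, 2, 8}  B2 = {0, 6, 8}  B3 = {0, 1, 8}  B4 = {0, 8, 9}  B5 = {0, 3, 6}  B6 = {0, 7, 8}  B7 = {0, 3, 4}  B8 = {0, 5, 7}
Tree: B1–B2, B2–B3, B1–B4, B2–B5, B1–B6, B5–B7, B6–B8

Yes; width 2.

Vertex coverage: the bags together contain {0, 1, 2, 3, 4, 5, 6, 7, 8, 9}, the full vertex set. Edge coverage: each edge of G has both endpoints in at least one bag. Running intersection: for every vertex, the bags containing it form a connected subtree. All three properties hold, so this is a valid tree decomposition of width max|bag| − 1 = 2, and hence tw(G) ≤ 2.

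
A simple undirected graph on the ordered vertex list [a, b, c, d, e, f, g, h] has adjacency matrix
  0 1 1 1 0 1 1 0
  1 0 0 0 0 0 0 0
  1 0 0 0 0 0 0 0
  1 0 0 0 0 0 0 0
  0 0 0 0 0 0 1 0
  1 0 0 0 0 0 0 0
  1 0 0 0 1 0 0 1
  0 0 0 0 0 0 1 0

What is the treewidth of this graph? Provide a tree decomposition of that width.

Treewidth 1.
One optimal decomposition is:
Bags: B1 = {a, c}  B2 = {a, g}  B3 = {a, f}  B4 = {a, b}  B5 = {g, h}  B6 = {a, d}  B7 = {e, g}
Tree: B1–B2, B2–B3, B1–B4, B2–B5, B2–B6, B2–B7

Each bag holds 2 vertices, so the decomposition has width 1, which upper-bounds the treewidth. Any graph with an edge has treewidth ≥ 1, and G has the edge c–a. Combining the bounds, tw(G) = 1.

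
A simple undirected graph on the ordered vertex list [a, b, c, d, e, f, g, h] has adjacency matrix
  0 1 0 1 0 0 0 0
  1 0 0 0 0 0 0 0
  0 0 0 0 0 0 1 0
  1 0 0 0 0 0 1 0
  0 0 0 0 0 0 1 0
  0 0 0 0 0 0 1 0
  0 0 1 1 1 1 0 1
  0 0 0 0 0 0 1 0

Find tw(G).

1

A width-1 tree decomposition is:
Bags: B1 = {d, g}  B2 = {a, d}  B3 = {a, b}  B4 = {g, h}  B5 = {c, g}  B6 = {e, g}  B7 = {f, g}
Tree: B1–B2, B2–B3, B1–B4, B1–B5, B1–B6, B5–B7
Each bag holds 2 vertices, so the decomposition has width 1, which upper-bounds the treewidth. Any graph with an edge has treewidth ≥ 1, and G has the edge g–d. Hence tw(G) = 1 exactly.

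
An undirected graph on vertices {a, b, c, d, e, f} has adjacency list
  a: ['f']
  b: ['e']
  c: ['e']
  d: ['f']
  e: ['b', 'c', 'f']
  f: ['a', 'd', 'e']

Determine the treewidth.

1

A width-1 tree decomposition is:
Bags: B1 = {b, e}  B2 = {e, f}  B3 = {c, e}  B4 = {a, f}  B5 = {d, f}
Tree: B1–B2, B2–B3, B2–B4, B4–B5
Each bag holds 2 vertices, so the decomposition has width 1, which upper-bounds the treewidth. G has an edge, so its treewidth is at least 1. Hence tw(G) = 1 exactly.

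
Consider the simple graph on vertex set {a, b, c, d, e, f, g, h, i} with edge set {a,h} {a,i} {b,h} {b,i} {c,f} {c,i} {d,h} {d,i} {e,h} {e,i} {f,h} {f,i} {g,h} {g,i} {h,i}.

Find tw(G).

2

A width-2 tree decomposition is:
Bags: B1 = {d, h, i}  B2 = {g, h, i}  B3 = {e, h, i}  B4 = {f, h, i}  B5 = {b, h, i}  B6 = {c, f, i}  B7 = {a, h, i}
Tree: B1–B2, B1–B3, B1–B4, B2–B5, B4–B6, B2–B7
The largest bag has 3 vertices, giving width 2; this decomposition certifies tw(G) ≤ 2. Conversely, {d, h, i} is a clique of size 3, and the vertices of any clique must share a bag in every tree decomposition; so some bag has ≥ 3 vertices and tw(G) ≥ 2. Combining the bounds, tw(G) = 2.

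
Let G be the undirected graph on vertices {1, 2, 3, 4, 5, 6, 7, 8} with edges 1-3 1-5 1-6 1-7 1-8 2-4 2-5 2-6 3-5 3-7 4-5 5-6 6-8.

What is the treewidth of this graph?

A width-2 tree decomposition is:
Bags: B1 = {2, 4, 5}  B2 = {2, 5, 6}  B3 = {1, 5, 6}  B4 = {1, 6, 8}  B5 = {1, 3, 5}  B6 = {1, 3, 7}
Tree: B1–B2, B2–B3, B3–B4, B3–B5, B5–B6
Each bag holds 3 vertices, so the decomposition has width 2, which upper-bounds the treewidth. On the other hand G contains the 3-clique {1, 6, 8}. A clique must lie in a single bag of any decomposition, so no decomposition can have width below 2. Hence tw(G) = 2 exactly.

2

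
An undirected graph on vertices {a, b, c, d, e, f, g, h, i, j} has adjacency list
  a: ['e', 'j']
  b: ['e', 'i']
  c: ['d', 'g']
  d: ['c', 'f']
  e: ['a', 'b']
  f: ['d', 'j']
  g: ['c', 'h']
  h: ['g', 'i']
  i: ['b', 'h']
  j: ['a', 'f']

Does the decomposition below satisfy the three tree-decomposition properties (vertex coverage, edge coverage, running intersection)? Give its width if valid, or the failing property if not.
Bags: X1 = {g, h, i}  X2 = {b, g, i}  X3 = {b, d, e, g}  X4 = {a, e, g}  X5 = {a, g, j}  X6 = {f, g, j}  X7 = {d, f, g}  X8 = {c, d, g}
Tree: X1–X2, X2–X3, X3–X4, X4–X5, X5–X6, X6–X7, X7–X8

A tree decomposition must satisfy three properties: every vertex lies in some bag; for every edge, both endpoints lie together in some bag; and for every vertex, the bags containing it form a connected subtree. Here bags containing vertex d are not connected in the tree, so the decomposition is invalid.

No — bags containing vertex d are not connected in the tree.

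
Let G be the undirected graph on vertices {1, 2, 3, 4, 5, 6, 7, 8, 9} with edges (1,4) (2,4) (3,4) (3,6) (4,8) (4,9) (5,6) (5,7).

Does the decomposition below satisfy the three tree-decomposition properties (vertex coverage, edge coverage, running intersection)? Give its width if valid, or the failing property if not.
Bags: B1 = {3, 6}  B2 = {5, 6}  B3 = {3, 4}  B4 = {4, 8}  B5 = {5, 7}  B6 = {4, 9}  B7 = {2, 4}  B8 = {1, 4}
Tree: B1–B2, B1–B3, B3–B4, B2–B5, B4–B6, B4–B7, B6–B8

Every vertex of G appears in some bag (union = {1, 2, 3, 4, 5, 6, 7, 8, 9}); every edge is covered by a bag; and for each vertex v the set of bags containing v is connected in the bag tree. The decomposition is therefore valid. The largest bag has 2 vertices, so the width is 1.

Yes; width 1.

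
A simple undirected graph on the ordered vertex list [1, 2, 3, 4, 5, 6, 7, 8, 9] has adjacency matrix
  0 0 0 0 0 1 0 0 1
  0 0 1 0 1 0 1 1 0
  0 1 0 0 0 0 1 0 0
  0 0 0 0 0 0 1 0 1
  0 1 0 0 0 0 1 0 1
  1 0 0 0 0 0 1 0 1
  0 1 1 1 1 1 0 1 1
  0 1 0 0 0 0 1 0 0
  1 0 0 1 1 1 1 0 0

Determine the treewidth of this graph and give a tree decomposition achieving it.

The largest bag has 3 vertices, giving width 2; this decomposition certifies tw(G) ≤ 2. On the other hand G contains the 3-clique {1, 6, 9}. A clique must lie in a single bag of any decomposition, so no decomposition can have width below 2. Hence tw(G) = 2 exactly.

Treewidth 2.
One such decomposition:
Bags: B1 = {4, 7, 9}  B2 = {5, 7, 9}  B3 = {6, 7, 9}  B4 = {2, 5, 7}  B5 = {1, 6, 9}  B6 = {2, 3, 7}  B7 = {2, 7, 8}
Tree: B1–B2, B1–B3, B2–B4, B3–B5, B4–B6, B6–B7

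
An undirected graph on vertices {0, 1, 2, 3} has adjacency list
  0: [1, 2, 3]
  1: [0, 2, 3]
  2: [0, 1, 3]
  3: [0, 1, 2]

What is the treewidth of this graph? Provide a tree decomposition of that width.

With just one bag of size 4, the width is 4 − 1 = 3, so tw(G) ≤ 3. Conversely, {0, 1, 2, 3} is a clique of size 4, and the vertices of any clique must share a bag in every tree decomposition; so some bag has ≥ 4 vertices and tw(G) ≥ 3. Combining the bounds, tw(G) = 3.

Treewidth 3.
One optimal decomposition is:
Bags: B1 = {0, 1, 2, 3}
Tree: (single bag)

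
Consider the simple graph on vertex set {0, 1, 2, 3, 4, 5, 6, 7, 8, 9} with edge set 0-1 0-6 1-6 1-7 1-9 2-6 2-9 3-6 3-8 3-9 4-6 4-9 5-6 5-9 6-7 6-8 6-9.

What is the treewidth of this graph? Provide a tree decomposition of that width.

Every bag has size at most 3, so the width is 3 − 1 = 2 and tw(G) ≤ 2. On the other hand G contains the 3-clique {0, 1, 6}. A clique must lie in a single bag of any decomposition, so no decomposition can have width below 2. The upper and lower bounds meet at 2, so that is the treewidth.

Treewidth 2.
One optimal decomposition is:
Bags: B1 = {1, 6, 9}  B2 = {5, 6, 9}  B3 = {3, 6, 9}  B4 = {4, 6, 9}  B5 = {0, 1, 6}  B6 = {2, 6, 9}  B7 = {3, 6, 8}  B8 = {1, 6, 7}
Tree: B1–B2, B2–B3, B3–B4, B1–B5, B4–B6, B3–B7, B5–B8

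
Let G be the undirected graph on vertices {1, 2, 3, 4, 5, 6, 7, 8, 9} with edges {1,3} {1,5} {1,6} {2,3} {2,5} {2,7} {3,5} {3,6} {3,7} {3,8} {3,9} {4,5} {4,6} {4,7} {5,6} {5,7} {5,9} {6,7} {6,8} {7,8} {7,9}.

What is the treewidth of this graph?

3

A width-3 tree decomposition is:
Bags: B1 = {2, 3, 5, 7}  B2 = {3, 5, 6, 7}  B3 = {3, 5, 7, 9}  B4 = {4, 5, 6, 7}  B5 = {3, 6, 7, 8}  B6 = {1, 3, 5, 6}
Tree: B1–B2, B2–B3, B2–B4, B2–B5, B2–B6
Every bag has size at most 4, so the width is 4 − 1 = 3 and tw(G) ≤ 3. Conversely, {3, 6, 7, 8} is a clique of size 4, and the vertices of any clique must share a bag in every tree decomposition; so some bag has ≥ 4 vertices and tw(G) ≥ 3. Therefore the treewidth is 3.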